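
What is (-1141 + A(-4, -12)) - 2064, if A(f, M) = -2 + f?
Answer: -3211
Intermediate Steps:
(-1141 + A(-4, -12)) - 2064 = (-1141 + (-2 - 4)) - 2064 = (-1141 - 6) - 2064 = -1147 - 2064 = -3211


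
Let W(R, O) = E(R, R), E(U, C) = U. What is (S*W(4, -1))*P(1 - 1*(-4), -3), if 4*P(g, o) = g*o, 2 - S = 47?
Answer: 675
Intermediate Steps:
S = -45 (S = 2 - 1*47 = 2 - 47 = -45)
W(R, O) = R
P(g, o) = g*o/4 (P(g, o) = (g*o)/4 = g*o/4)
(S*W(4, -1))*P(1 - 1*(-4), -3) = (-45*4)*((¼)*(1 - 1*(-4))*(-3)) = -45*(1 + 4)*(-3) = -45*5*(-3) = -180*(-15/4) = 675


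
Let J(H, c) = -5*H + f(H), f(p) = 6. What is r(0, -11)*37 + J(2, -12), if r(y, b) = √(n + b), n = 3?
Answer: -4 + 74*I*√2 ≈ -4.0 + 104.65*I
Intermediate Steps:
r(y, b) = √(3 + b)
J(H, c) = 6 - 5*H (J(H, c) = -5*H + 6 = 6 - 5*H)
r(0, -11)*37 + J(2, -12) = √(3 - 11)*37 + (6 - 5*2) = √(-8)*37 + (6 - 10) = (2*I*√2)*37 - 4 = 74*I*√2 - 4 = -4 + 74*I*√2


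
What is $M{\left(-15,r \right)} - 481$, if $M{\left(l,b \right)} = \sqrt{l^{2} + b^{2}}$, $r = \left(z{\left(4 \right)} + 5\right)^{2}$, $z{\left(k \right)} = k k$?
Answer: $-481 + 3 \sqrt{21634} \approx -39.745$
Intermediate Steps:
$z{\left(k \right)} = k^{2}$
$r = 441$ ($r = \left(4^{2} + 5\right)^{2} = \left(16 + 5\right)^{2} = 21^{2} = 441$)
$M{\left(l,b \right)} = \sqrt{b^{2} + l^{2}}$
$M{\left(-15,r \right)} - 481 = \sqrt{441^{2} + \left(-15\right)^{2}} - 481 = \sqrt{194481 + 225} - 481 = \sqrt{194706} - 481 = 3 \sqrt{21634} - 481 = -481 + 3 \sqrt{21634}$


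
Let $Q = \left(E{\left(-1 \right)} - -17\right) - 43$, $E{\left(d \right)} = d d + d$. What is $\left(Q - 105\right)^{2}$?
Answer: $17161$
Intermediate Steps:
$E{\left(d \right)} = d + d^{2}$ ($E{\left(d \right)} = d^{2} + d = d + d^{2}$)
$Q = -26$ ($Q = \left(- (1 - 1) - -17\right) - 43 = \left(\left(-1\right) 0 + 17\right) - 43 = \left(0 + 17\right) - 43 = 17 - 43 = -26$)
$\left(Q - 105\right)^{2} = \left(-26 - 105\right)^{2} = \left(-131\right)^{2} = 17161$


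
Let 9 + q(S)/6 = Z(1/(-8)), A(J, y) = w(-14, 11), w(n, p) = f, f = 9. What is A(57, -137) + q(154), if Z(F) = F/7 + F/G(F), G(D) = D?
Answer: -1095/28 ≈ -39.107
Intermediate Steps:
w(n, p) = 9
Z(F) = 1 + F/7 (Z(F) = F/7 + F/F = F*(1/7) + 1 = F/7 + 1 = 1 + F/7)
A(J, y) = 9
q(S) = -1347/28 (q(S) = -54 + 6*(1 + (1/7)/(-8)) = -54 + 6*(1 + (1/7)*(-1/8)) = -54 + 6*(1 - 1/56) = -54 + 6*(55/56) = -54 + 165/28 = -1347/28)
A(57, -137) + q(154) = 9 - 1347/28 = -1095/28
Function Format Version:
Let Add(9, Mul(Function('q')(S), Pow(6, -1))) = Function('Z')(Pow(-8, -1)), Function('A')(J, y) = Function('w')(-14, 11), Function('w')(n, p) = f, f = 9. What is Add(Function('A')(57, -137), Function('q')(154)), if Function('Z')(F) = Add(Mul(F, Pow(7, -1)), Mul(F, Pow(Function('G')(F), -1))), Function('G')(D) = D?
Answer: Rational(-1095, 28) ≈ -39.107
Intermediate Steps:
Function('w')(n, p) = 9
Function('Z')(F) = Add(1, Mul(Rational(1, 7), F)) (Function('Z')(F) = Add(Mul(F, Pow(7, -1)), Mul(F, Pow(F, -1))) = Add(Mul(F, Rational(1, 7)), 1) = Add(Mul(Rational(1, 7), F), 1) = Add(1, Mul(Rational(1, 7), F)))
Function('A')(J, y) = 9
Function('q')(S) = Rational(-1347, 28) (Function('q')(S) = Add(-54, Mul(6, Add(1, Mul(Rational(1, 7), Pow(-8, -1))))) = Add(-54, Mul(6, Add(1, Mul(Rational(1, 7), Rational(-1, 8))))) = Add(-54, Mul(6, Add(1, Rational(-1, 56)))) = Add(-54, Mul(6, Rational(55, 56))) = Add(-54, Rational(165, 28)) = Rational(-1347, 28))
Add(Function('A')(57, -137), Function('q')(154)) = Add(9, Rational(-1347, 28)) = Rational(-1095, 28)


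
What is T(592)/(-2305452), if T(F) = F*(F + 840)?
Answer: -211936/576363 ≈ -0.36771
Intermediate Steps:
T(F) = F*(840 + F)
T(592)/(-2305452) = (592*(840 + 592))/(-2305452) = (592*1432)*(-1/2305452) = 847744*(-1/2305452) = -211936/576363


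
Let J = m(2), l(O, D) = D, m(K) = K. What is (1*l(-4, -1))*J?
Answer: -2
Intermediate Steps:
J = 2
(1*l(-4, -1))*J = (1*(-1))*2 = -1*2 = -2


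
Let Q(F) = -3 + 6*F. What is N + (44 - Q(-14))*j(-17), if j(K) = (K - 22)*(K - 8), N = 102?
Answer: 127827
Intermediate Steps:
j(K) = (-22 + K)*(-8 + K)
N + (44 - Q(-14))*j(-17) = 102 + (44 - (-3 + 6*(-14)))*(176 + (-17)² - 30*(-17)) = 102 + (44 - (-3 - 84))*(176 + 289 + 510) = 102 + (44 - 1*(-87))*975 = 102 + (44 + 87)*975 = 102 + 131*975 = 102 + 127725 = 127827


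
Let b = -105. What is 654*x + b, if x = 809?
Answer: 528981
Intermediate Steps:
654*x + b = 654*809 - 105 = 529086 - 105 = 528981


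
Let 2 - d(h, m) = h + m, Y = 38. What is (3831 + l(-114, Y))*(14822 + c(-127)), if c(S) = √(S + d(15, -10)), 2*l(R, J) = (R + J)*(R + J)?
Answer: 99589018 + 6719*I*√130 ≈ 9.9589e+7 + 76608.0*I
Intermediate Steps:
d(h, m) = 2 - h - m (d(h, m) = 2 - (h + m) = 2 + (-h - m) = 2 - h - m)
l(R, J) = (J + R)²/2 (l(R, J) = ((R + J)*(R + J))/2 = ((J + R)*(J + R))/2 = (J + R)²/2)
c(S) = √(-3 + S) (c(S) = √(S + (2 - 1*15 - 1*(-10))) = √(S + (2 - 15 + 10)) = √(S - 3) = √(-3 + S))
(3831 + l(-114, Y))*(14822 + c(-127)) = (3831 + (38 - 114)²/2)*(14822 + √(-3 - 127)) = (3831 + (½)*(-76)²)*(14822 + √(-130)) = (3831 + (½)*5776)*(14822 + I*√130) = (3831 + 2888)*(14822 + I*√130) = 6719*(14822 + I*√130) = 99589018 + 6719*I*√130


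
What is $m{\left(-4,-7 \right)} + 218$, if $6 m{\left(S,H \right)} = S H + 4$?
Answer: $\frac{670}{3} \approx 223.33$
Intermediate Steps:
$m{\left(S,H \right)} = \frac{2}{3} + \frac{H S}{6}$ ($m{\left(S,H \right)} = \frac{S H + 4}{6} = \frac{H S + 4}{6} = \frac{4 + H S}{6} = \frac{2}{3} + \frac{H S}{6}$)
$m{\left(-4,-7 \right)} + 218 = \left(\frac{2}{3} + \frac{1}{6} \left(-7\right) \left(-4\right)\right) + 218 = \left(\frac{2}{3} + \frac{14}{3}\right) + 218 = \frac{16}{3} + 218 = \frac{670}{3}$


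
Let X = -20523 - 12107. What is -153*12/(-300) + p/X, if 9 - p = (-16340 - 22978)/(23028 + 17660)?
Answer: 20312022657/3319123600 ≈ 6.1197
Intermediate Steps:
p = 202755/20344 (p = 9 - (-16340 - 22978)/(23028 + 17660) = 9 - (-39318)/40688 = 9 - 1*(-19659/20344) = 9 + 19659/20344 = 202755/20344 ≈ 9.9663)
X = -32630
-153*12/(-300) + p/X = -153*12/(-300) + (202755/20344)/(-32630) = -1836*(-1/300) + (202755/20344)*(-1/32630) = 153/25 - 40551/132764944 = 20312022657/3319123600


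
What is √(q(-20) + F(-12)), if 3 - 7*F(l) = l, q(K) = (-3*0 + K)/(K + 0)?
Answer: √154/7 ≈ 1.7728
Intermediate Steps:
q(K) = 1 (q(K) = (0 + K)/K = K/K = 1)
F(l) = 3/7 - l/7
√(q(-20) + F(-12)) = √(1 + (3/7 - ⅐*(-12))) = √(1 + (3/7 + 12/7)) = √(1 + 15/7) = √(22/7) = √154/7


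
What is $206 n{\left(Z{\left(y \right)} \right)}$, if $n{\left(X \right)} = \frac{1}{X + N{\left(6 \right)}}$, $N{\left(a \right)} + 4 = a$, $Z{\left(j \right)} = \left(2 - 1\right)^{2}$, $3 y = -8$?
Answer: $\frac{206}{3} \approx 68.667$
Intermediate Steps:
$y = - \frac{8}{3}$ ($y = \frac{1}{3} \left(-8\right) = - \frac{8}{3} \approx -2.6667$)
$Z{\left(j \right)} = 1$ ($Z{\left(j \right)} = 1^{2} = 1$)
$N{\left(a \right)} = -4 + a$
$n{\left(X \right)} = \frac{1}{2 + X}$ ($n{\left(X \right)} = \frac{1}{X + \left(-4 + 6\right)} = \frac{1}{X + 2} = \frac{1}{2 + X}$)
$206 n{\left(Z{\left(y \right)} \right)} = \frac{206}{2 + 1} = \frac{206}{3}$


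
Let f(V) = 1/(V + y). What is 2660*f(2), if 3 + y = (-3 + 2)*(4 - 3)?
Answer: -1330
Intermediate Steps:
y = -4 (y = -3 + (-3 + 2)*(4 - 3) = -3 - 1*1 = -3 - 1 = -4)
f(V) = 1/(-4 + V) (f(V) = 1/(V - 4) = 1/(-4 + V))
2660*f(2) = 2660/(-4 + 2) = 2660/(-2) = 2660*(-½) = -1330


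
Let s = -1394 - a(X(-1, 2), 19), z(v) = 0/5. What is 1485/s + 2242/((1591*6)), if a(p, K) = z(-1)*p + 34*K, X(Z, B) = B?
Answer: -320071/649128 ≈ -0.49308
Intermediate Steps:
z(v) = 0 (z(v) = 0*(1/5) = 0)
a(p, K) = 34*K (a(p, K) = 0*p + 34*K = 0 + 34*K = 34*K)
s = -2040 (s = -1394 - 34*19 = -1394 - 1*646 = -1394 - 646 = -2040)
1485/s + 2242/((1591*6)) = 1485/(-2040) + 2242/((1591*6)) = 1485*(-1/2040) + 2242/9546 = -99/136 + 2242*(1/9546) = -99/136 + 1121/4773 = -320071/649128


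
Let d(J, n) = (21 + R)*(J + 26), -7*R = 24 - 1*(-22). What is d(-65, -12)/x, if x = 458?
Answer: -3939/3206 ≈ -1.2286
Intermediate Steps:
R = -46/7 (R = -(24 - 1*(-22))/7 = -(24 + 22)/7 = -1/7*46 = -46/7 ≈ -6.5714)
d(J, n) = 2626/7 + 101*J/7 (d(J, n) = (21 - 46/7)*(J + 26) = 101*(26 + J)/7 = 2626/7 + 101*J/7)
d(-65, -12)/x = (2626/7 + (101/7)*(-65))/458 = (2626/7 - 6565/7)*(1/458) = -3939/7*1/458 = -3939/3206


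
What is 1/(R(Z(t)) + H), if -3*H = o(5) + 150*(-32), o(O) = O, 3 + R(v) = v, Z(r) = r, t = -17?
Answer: 3/4735 ≈ 0.00063358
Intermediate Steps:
R(v) = -3 + v
H = 4795/3 (H = -(5 + 150*(-32))/3 = -(5 - 4800)/3 = -⅓*(-4795) = 4795/3 ≈ 1598.3)
1/(R(Z(t)) + H) = 1/((-3 - 17) + 4795/3) = 1/(-20 + 4795/3) = 1/(4735/3) = 3/4735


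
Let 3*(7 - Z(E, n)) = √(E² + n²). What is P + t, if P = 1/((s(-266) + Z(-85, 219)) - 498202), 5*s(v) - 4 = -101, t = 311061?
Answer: 8686216051569475563/27924478001503 + 75*√55186/55848956003006 ≈ 3.1106e+5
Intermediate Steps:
s(v) = -97/5 (s(v) = ⅘ + (⅕)*(-101) = ⅘ - 101/5 = -97/5)
Z(E, n) = 7 - √(E² + n²)/3
P = 1/(-2491072/5 - √55186/3) (P = 1/((-97/5 + (7 - √((-85)² + 219²)/3)) - 498202) = 1/((-97/5 + (7 - √(7225 + 47961)/3)) - 498202) = 1/((-97/5 + (7 - √55186/3)) - 498202) = 1/((-62/5 - √55186/3) - 498202) = 1/(-2491072/5 - √55186/3) ≈ -2.0069e-6)
P + t = (-56049120/27924478001503 + 75*√55186/55848956003006) + 311061 = 8686216051569475563/27924478001503 + 75*√55186/55848956003006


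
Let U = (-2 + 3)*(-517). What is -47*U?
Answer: 24299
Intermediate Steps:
U = -517 (U = 1*(-517) = -517)
-47*U = -47*(-517) = 24299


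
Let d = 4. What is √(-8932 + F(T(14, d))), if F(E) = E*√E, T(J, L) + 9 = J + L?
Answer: I*√8905 ≈ 94.366*I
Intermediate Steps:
T(J, L) = -9 + J + L (T(J, L) = -9 + (J + L) = -9 + J + L)
F(E) = E^(3/2)
√(-8932 + F(T(14, d))) = √(-8932 + (-9 + 14 + 4)^(3/2)) = √(-8932 + 9^(3/2)) = √(-8932 + 27) = √(-8905) = I*√8905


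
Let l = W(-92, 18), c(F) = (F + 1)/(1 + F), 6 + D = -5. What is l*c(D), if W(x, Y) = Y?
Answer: 18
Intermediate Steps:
D = -11 (D = -6 - 5 = -11)
c(F) = 1 (c(F) = (1 + F)/(1 + F) = 1)
l = 18
l*c(D) = 18*1 = 18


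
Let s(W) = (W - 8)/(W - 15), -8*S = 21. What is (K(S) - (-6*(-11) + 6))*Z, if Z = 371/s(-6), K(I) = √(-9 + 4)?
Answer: -40068 + 1113*I*√5/2 ≈ -40068.0 + 1244.4*I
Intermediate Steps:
S = -21/8 (S = -⅛*21 = -21/8 ≈ -2.6250)
s(W) = (-8 + W)/(-15 + W)
K(I) = I*√5 (K(I) = √(-5) = I*√5)
Z = 1113/2 (Z = 371/(((-8 - 6)/(-15 - 6))) = 371/((-14/(-21))) = 371/((-1/21*(-14))) = 371/(⅔) = 371*(3/2) = 1113/2 ≈ 556.50)
(K(S) - (-6*(-11) + 6))*Z = (I*√5 - (-6*(-11) + 6))*(1113/2) = (I*√5 - (66 + 6))*(1113/2) = (I*√5 - 1*72)*(1113/2) = (I*√5 - 72)*(1113/2) = (-72 + I*√5)*(1113/2) = -40068 + 1113*I*√5/2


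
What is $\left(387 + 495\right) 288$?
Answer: $254016$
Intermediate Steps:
$\left(387 + 495\right) 288 = 882 \cdot 288 = 254016$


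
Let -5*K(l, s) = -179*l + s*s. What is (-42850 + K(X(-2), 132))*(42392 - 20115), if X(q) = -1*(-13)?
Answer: -5109163119/5 ≈ -1.0218e+9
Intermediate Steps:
X(q) = 13
K(l, s) = -s**2/5 + 179*l/5 (K(l, s) = -(-179*l + s*s)/5 = -(-179*l + s**2)/5 = -(s**2 - 179*l)/5 = -s**2/5 + 179*l/5)
(-42850 + K(X(-2), 132))*(42392 - 20115) = (-42850 + (-1/5*132**2 + (179/5)*13))*(42392 - 20115) = (-42850 + (-1/5*17424 + 2327/5))*22277 = (-42850 + (-17424/5 + 2327/5))*22277 = (-42850 - 15097/5)*22277 = -229347/5*22277 = -5109163119/5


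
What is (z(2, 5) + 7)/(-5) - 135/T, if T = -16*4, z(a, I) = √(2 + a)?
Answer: 99/320 ≈ 0.30937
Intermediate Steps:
T = -64
(z(2, 5) + 7)/(-5) - 135/T = (√(2 + 2) + 7)/(-5) - 135/(-64) = -(√4 + 7)/5 - 1/64*(-135) = -(2 + 7)/5 + 135/64 = -⅕*9 + 135/64 = -9/5 + 135/64 = 99/320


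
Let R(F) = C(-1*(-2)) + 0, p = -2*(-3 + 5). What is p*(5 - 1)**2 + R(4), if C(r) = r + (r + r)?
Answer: -58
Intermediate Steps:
p = -4 (p = -2*2 = -4)
C(r) = 3*r (C(r) = r + 2*r = 3*r)
R(F) = 6 (R(F) = 3*(-1*(-2)) + 0 = 3*2 + 0 = 6 + 0 = 6)
p*(5 - 1)**2 + R(4) = -4*(5 - 1)**2 + 6 = -4*4**2 + 6 = -4*16 + 6 = -64 + 6 = -58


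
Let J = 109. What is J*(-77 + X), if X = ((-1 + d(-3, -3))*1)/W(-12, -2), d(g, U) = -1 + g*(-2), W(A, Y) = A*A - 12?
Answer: -276860/33 ≈ -8389.7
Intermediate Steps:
W(A, Y) = -12 + A**2 (W(A, Y) = A**2 - 12 = -12 + A**2)
d(g, U) = -1 - 2*g
X = 1/33 (X = ((-1 + (-1 - 2*(-3)))*1)/(-12 + (-12)**2) = ((-1 + (-1 + 6))*1)/(-12 + 144) = ((-1 + 5)*1)/132 = (4*1)*(1/132) = 4*(1/132) = 1/33 ≈ 0.030303)
J*(-77 + X) = 109*(-77 + 1/33) = 109*(-2540/33) = -276860/33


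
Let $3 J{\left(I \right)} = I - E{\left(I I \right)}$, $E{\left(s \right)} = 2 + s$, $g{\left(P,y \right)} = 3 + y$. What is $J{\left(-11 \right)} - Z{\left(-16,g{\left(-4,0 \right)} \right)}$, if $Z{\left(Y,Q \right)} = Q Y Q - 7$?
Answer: $\frac{319}{3} \approx 106.33$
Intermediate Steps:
$Z{\left(Y,Q \right)} = -7 + Y Q^{2}$ ($Z{\left(Y,Q \right)} = Y Q^{2} - 7 = -7 + Y Q^{2}$)
$J{\left(I \right)} = - \frac{2}{3} - \frac{I^{2}}{3} + \frac{I}{3}$ ($J{\left(I \right)} = \frac{I - \left(2 + I I\right)}{3} = \frac{I - \left(2 + I^{2}\right)}{3} = \frac{-2 + I - I^{2}}{3} = - \frac{2}{3} - \frac{I^{2}}{3} + \frac{I}{3}$)
$J{\left(-11 \right)} - Z{\left(-16,g{\left(-4,0 \right)} \right)} = \left(- \frac{2}{3} - \frac{\left(-11\right)^{2}}{3} + \frac{1}{3} \left(-11\right)\right) - \left(-7 - 16 \left(3 + 0\right)^{2}\right) = \left(- \frac{2}{3} - \frac{121}{3} - \frac{11}{3}\right) - \left(-7 - 16 \cdot 3^{2}\right) = \left(- \frac{2}{3} - \frac{121}{3} - \frac{11}{3}\right) - \left(-7 - 144\right) = - \frac{134}{3} - \left(-7 - 144\right) = - \frac{134}{3} - -151 = - \frac{134}{3} + 151 = \frac{319}{3}$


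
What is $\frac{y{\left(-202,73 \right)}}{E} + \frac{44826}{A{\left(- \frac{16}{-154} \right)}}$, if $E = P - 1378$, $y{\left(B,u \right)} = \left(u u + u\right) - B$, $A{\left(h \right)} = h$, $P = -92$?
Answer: $\frac{422817509}{980} \approx 4.3145 \cdot 10^{5}$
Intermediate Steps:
$y{\left(B,u \right)} = u + u^{2} - B$ ($y{\left(B,u \right)} = \left(u^{2} + u\right) - B = \left(u + u^{2}\right) - B = u + u^{2} - B$)
$E = -1470$ ($E = -92 - 1378 = -1470$)
$\frac{y{\left(-202,73 \right)}}{E} + \frac{44826}{A{\left(- \frac{16}{-154} \right)}} = \frac{73 + 73^{2} - -202}{-1470} + \frac{44826}{\left(-16\right) \frac{1}{-154}} = \left(73 + 5329 + 202\right) \left(- \frac{1}{1470}\right) + \frac{44826}{\left(-16\right) \left(- \frac{1}{154}\right)} = 5604 \left(- \frac{1}{1470}\right) + \frac{44826}{\frac{8}{77}} = - \frac{934}{245} + 44826 \cdot \frac{77}{8} = - \frac{934}{245} + \frac{1725801}{4} = \frac{422817509}{980}$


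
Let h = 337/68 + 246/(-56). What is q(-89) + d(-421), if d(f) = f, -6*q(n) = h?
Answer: -300661/714 ≈ -421.09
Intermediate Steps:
h = 67/119 (h = 337*(1/68) + 246*(-1/56) = 337/68 - 123/28 = 67/119 ≈ 0.56303)
q(n) = -67/714 (q(n) = -⅙*67/119 = -67/714)
q(-89) + d(-421) = -67/714 - 421 = -300661/714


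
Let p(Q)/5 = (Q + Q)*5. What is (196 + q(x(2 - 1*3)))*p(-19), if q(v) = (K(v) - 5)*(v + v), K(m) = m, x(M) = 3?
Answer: -174800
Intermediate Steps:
p(Q) = 50*Q (p(Q) = 5*((Q + Q)*5) = 5*((2*Q)*5) = 5*(10*Q) = 50*Q)
q(v) = 2*v*(-5 + v) (q(v) = (v - 5)*(v + v) = (-5 + v)*(2*v) = 2*v*(-5 + v))
(196 + q(x(2 - 1*3)))*p(-19) = (196 + 2*3*(-5 + 3))*(50*(-19)) = (196 + 2*3*(-2))*(-950) = (196 - 12)*(-950) = 184*(-950) = -174800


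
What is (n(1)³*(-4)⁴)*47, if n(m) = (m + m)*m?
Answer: 96256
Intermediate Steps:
n(m) = 2*m² (n(m) = (2*m)*m = 2*m²)
(n(1)³*(-4)⁴)*47 = ((2*1²)³*(-4)⁴)*47 = ((2*1)³*256)*47 = (2³*256)*47 = (8*256)*47 = 2048*47 = 96256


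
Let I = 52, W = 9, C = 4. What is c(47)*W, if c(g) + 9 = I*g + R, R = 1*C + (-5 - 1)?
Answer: 21897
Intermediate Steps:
R = -2 (R = 1*4 + (-5 - 1) = 4 - 6 = -2)
c(g) = -11 + 52*g (c(g) = -9 + (52*g - 2) = -9 + (-2 + 52*g) = -11 + 52*g)
c(47)*W = (-11 + 52*47)*9 = (-11 + 2444)*9 = 2433*9 = 21897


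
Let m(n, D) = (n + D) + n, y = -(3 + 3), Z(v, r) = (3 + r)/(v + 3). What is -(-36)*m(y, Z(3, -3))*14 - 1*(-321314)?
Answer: 315266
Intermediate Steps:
Z(v, r) = (3 + r)/(3 + v)
y = -6 (y = -1*6 = -6)
m(n, D) = D + 2*n (m(n, D) = (D + n) + n = D + 2*n)
-(-36)*m(y, Z(3, -3))*14 - 1*(-321314) = -(-36)*((3 - 3)/(3 + 3) + 2*(-6))*14 - 1*(-321314) = -(-36)*(0/6 - 12)*14 + 321314 = -(-36)*((⅙)*0 - 12)*14 + 321314 = -(-36)*(0 - 12)*14 + 321314 = -(-36)*(-12)*14 + 321314 = -36*12*14 + 321314 = -432*14 + 321314 = -6048 + 321314 = 315266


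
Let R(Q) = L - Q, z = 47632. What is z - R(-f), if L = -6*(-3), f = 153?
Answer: 47461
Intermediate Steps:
L = 18
R(Q) = 18 - Q
z - R(-f) = 47632 - (18 - (-1)*153) = 47632 - (18 - 1*(-153)) = 47632 - (18 + 153) = 47632 - 1*171 = 47632 - 171 = 47461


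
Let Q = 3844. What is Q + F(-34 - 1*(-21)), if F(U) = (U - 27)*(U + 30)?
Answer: 3164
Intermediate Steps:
F(U) = (-27 + U)*(30 + U)
Q + F(-34 - 1*(-21)) = 3844 + (-810 + (-34 - 1*(-21))² + 3*(-34 - 1*(-21))) = 3844 + (-810 + (-34 + 21)² + 3*(-34 + 21)) = 3844 + (-810 + (-13)² + 3*(-13)) = 3844 + (-810 + 169 - 39) = 3844 - 680 = 3164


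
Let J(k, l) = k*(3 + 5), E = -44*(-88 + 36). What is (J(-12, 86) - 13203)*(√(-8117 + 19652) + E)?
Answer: -30428112 - 13299*√11535 ≈ -3.1856e+7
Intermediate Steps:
E = 2288 (E = -44*(-52) = 2288)
J(k, l) = 8*k (J(k, l) = k*8 = 8*k)
(J(-12, 86) - 13203)*(√(-8117 + 19652) + E) = (8*(-12) - 13203)*(√(-8117 + 19652) + 2288) = (-96 - 13203)*(√11535 + 2288) = -13299*(2288 + √11535) = -30428112 - 13299*√11535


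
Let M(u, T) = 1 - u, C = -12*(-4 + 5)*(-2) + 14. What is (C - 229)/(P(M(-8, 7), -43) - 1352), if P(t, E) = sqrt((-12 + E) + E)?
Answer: 129116/914001 + 1337*I*sqrt(2)/1828002 ≈ 0.14126 + 0.0010344*I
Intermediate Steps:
C = 38 (C = -12*(-2) + 14 = 24 + 14 = 38)
P(t, E) = sqrt(-12 + 2*E)
(C - 229)/(P(M(-8, 7), -43) - 1352) = (38 - 229)/(sqrt(-12 + 2*(-43)) - 1352) = -191/(sqrt(-12 - 86) - 1352) = -191/(sqrt(-98) - 1352) = -191/(7*I*sqrt(2) - 1352) = -191/(-1352 + 7*I*sqrt(2))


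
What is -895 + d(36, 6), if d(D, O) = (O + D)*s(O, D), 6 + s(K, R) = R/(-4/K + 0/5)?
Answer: -3415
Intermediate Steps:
s(K, R) = -6 - K*R/4 (s(K, R) = -6 + R/(-4/K + 0/5) = -6 + R/(-4/K + 0*(1/5)) = -6 + R/(-4/K + 0) = -6 + R/((-4/K)) = -6 + R*(-K/4) = -6 - K*R/4)
d(D, O) = (-6 - D*O/4)*(D + O) (d(D, O) = (O + D)*(-6 - O*D/4) = (D + O)*(-6 - D*O/4) = (-6 - D*O/4)*(D + O))
-895 + d(36, 6) = -895 - (24 + 36*6)*(36 + 6)/4 = -895 - 1/4*(24 + 216)*42 = -895 - 1/4*240*42 = -895 - 2520 = -3415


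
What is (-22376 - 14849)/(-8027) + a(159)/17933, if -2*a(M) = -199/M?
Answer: 212284381523/45775524738 ≈ 4.6375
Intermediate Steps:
a(M) = 199/(2*M) (a(M) = -(-199)/(2*M) = 199/(2*M))
(-22376 - 14849)/(-8027) + a(159)/17933 = (-22376 - 14849)/(-8027) + ((199/2)/159)/17933 = -37225*(-1/8027) + ((199/2)*(1/159))*(1/17933) = 37225/8027 + (199/318)*(1/17933) = 37225/8027 + 199/5702694 = 212284381523/45775524738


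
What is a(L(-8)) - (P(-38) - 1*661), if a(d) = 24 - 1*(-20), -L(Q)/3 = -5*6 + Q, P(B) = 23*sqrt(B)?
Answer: 705 - 23*I*sqrt(38) ≈ 705.0 - 141.78*I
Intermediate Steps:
L(Q) = 90 - 3*Q (L(Q) = -3*(-5*6 + Q) = -3*(-30 + Q) = 90 - 3*Q)
a(d) = 44 (a(d) = 24 + 20 = 44)
a(L(-8)) - (P(-38) - 1*661) = 44 - (23*sqrt(-38) - 1*661) = 44 - (23*(I*sqrt(38)) - 661) = 44 - (23*I*sqrt(38) - 661) = 44 - (-661 + 23*I*sqrt(38)) = 44 + (661 - 23*I*sqrt(38)) = 705 - 23*I*sqrt(38)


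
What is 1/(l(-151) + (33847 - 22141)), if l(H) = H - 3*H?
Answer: 1/12008 ≈ 8.3278e-5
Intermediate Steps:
l(H) = -2*H
1/(l(-151) + (33847 - 22141)) = 1/(-2*(-151) + (33847 - 22141)) = 1/(302 + 11706) = 1/12008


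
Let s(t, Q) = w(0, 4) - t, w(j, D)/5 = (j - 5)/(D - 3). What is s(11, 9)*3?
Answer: -108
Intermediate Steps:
w(j, D) = 5*(-5 + j)/(-3 + D) (w(j, D) = 5*((j - 5)/(D - 3)) = 5*((-5 + j)/(-3 + D)) = 5*(-5 + j)/(-3 + D))
s(t, Q) = -25 - t (s(t, Q) = 5*(-5 + 0)/(-3 + 4) - t = 5*(-5)/1 - t = 5*1*(-5) - t = -25 - t)
s(11, 9)*3 = (-25 - 1*11)*3 = (-25 - 11)*3 = -36*3 = -108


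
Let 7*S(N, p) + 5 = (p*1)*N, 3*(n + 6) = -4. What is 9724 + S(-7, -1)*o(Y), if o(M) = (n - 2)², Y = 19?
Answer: 87740/9 ≈ 9748.9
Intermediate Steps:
n = -22/3 (n = -6 + (⅓)*(-4) = -6 - 4/3 = -22/3 ≈ -7.3333)
S(N, p) = -5/7 + N*p/7 (S(N, p) = -5/7 + ((p*1)*N)/7 = -5/7 + (p*N)/7 = -5/7 + (N*p)/7 = -5/7 + N*p/7)
o(M) = 784/9 (o(M) = (-22/3 - 2)² = (-28/3)² = 784/9)
9724 + S(-7, -1)*o(Y) = 9724 + (-5/7 + (⅐)*(-7)*(-1))*(784/9) = 9724 + (-5/7 + 1)*(784/9) = 9724 + (2/7)*(784/9) = 9724 + 224/9 = 87740/9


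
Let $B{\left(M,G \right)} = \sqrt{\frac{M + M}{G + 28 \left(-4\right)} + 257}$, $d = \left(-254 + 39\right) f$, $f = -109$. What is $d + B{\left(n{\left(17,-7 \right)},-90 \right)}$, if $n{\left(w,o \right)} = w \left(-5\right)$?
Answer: $23435 + \frac{\sqrt{2630242}}{101} \approx 23451.0$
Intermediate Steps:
$n{\left(w,o \right)} = - 5 w$
$d = 23435$ ($d = \left(-254 + 39\right) \left(-109\right) = \left(-215\right) \left(-109\right) = 23435$)
$B{\left(M,G \right)} = \sqrt{257 + \frac{2 M}{-112 + G}}$ ($B{\left(M,G \right)} = \sqrt{\frac{2 M}{G - 112} + 257} = \sqrt{\frac{2 M}{-112 + G} + 257} = \sqrt{257 + \frac{2 M}{-112 + G}}$)
$d + B{\left(n{\left(17,-7 \right)},-90 \right)} = 23435 + \sqrt{\frac{-28784 + 2 \left(\left(-5\right) 17\right) + 257 \left(-90\right)}{-112 - 90}} = 23435 + \sqrt{\frac{-28784 + 2 \left(-85\right) - 23130}{-202}} = 23435 + \sqrt{- \frac{-28784 - 170 - 23130}{202}} = 23435 + \sqrt{\left(- \frac{1}{202}\right) \left(-52084\right)} = 23435 + \sqrt{\frac{26042}{101}} = 23435 + \frac{\sqrt{2630242}}{101}$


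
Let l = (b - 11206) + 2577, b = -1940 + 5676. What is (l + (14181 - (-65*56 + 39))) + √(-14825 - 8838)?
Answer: 12889 + I*√23663 ≈ 12889.0 + 153.83*I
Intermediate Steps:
b = 3736
l = -4893 (l = (3736 - 11206) + 2577 = -7470 + 2577 = -4893)
(l + (14181 - (-65*56 + 39))) + √(-14825 - 8838) = (-4893 + (14181 - (-65*56 + 39))) + √(-14825 - 8838) = (-4893 + (14181 - (-3640 + 39))) + √(-23663) = (-4893 + (14181 - 1*(-3601))) + I*√23663 = (-4893 + (14181 + 3601)) + I*√23663 = (-4893 + 17782) + I*√23663 = 12889 + I*√23663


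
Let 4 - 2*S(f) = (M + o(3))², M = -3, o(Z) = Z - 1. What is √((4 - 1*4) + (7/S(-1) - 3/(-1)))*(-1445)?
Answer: -1445*√69/3 ≈ -4001.0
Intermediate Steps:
o(Z) = -1 + Z
S(f) = 3/2 (S(f) = 2 - (-3 + (-1 + 3))²/2 = 2 - (-3 + 2)²/2 = 2 - ½*(-1)² = 2 - ½*1 = 2 - ½ = 3/2)
√((4 - 1*4) + (7/S(-1) - 3/(-1)))*(-1445) = √((4 - 1*4) + (7/(3/2) - 3/(-1)))*(-1445) = √((4 - 4) + (7*(⅔) - 3*(-1)))*(-1445) = √(0 + (14/3 + 3))*(-1445) = √(0 + 23/3)*(-1445) = √(23/3)*(-1445) = (√69/3)*(-1445) = -1445*√69/3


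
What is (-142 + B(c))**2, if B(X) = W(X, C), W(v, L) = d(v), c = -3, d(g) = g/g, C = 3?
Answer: 19881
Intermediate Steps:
d(g) = 1
W(v, L) = 1
B(X) = 1
(-142 + B(c))**2 = (-142 + 1)**2 = (-141)**2 = 19881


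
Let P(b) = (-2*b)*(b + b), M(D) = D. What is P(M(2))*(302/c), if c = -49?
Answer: 4832/49 ≈ 98.612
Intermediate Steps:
P(b) = -4*b² (P(b) = (-2*b)*(2*b) = -4*b²)
P(M(2))*(302/c) = (-4*2²)*(302/(-49)) = (-4*4)*(302*(-1/49)) = -16*(-302/49) = 4832/49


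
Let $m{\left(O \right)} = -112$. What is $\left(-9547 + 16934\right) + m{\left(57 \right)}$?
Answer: $7275$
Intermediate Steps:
$\left(-9547 + 16934\right) + m{\left(57 \right)} = \left(-9547 + 16934\right) - 112 = 7387 - 112 = 7275$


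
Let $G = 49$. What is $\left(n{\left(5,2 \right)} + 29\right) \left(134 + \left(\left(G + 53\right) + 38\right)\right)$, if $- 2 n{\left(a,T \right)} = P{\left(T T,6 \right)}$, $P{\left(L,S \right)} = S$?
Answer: $7124$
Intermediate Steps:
$n{\left(a,T \right)} = -3$ ($n{\left(a,T \right)} = \left(- \frac{1}{2}\right) 6 = -3$)
$\left(n{\left(5,2 \right)} + 29\right) \left(134 + \left(\left(G + 53\right) + 38\right)\right) = \left(-3 + 29\right) \left(134 + \left(\left(49 + 53\right) + 38\right)\right) = 26 \left(134 + \left(102 + 38\right)\right) = 26 \left(134 + 140\right) = 26 \cdot 274 = 7124$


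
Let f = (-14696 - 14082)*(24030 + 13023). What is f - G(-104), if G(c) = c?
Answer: -1066311130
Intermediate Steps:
f = -1066311234 (f = -28778*37053 = -1066311234)
f - G(-104) = -1066311234 - 1*(-104) = -1066311234 + 104 = -1066311130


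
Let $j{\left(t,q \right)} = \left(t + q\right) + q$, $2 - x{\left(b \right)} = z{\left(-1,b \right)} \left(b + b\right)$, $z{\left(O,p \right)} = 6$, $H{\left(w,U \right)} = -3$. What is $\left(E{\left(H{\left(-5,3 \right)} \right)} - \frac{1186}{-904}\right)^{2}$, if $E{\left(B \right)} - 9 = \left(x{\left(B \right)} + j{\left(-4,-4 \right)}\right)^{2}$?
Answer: $\frac{96232105369}{204304} \approx 4.7102 \cdot 10^{5}$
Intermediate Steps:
$x{\left(b \right)} = 2 - 12 b$ ($x{\left(b \right)} = 2 - 6 \left(b + b\right) = 2 - 6 \cdot 2 b = 2 - 12 b$)
$j{\left(t,q \right)} = t + 2 q$ ($j{\left(t,q \right)} = \left(q + t\right) + q = t + 2 q$)
$E{\left(B \right)} = 9 + \left(-10 - 12 B\right)^{2}$ ($E{\left(B \right)} = 9 + \left(\left(2 - 12 B\right) + \left(-4 + 2 \left(-4\right)\right)\right)^{2} = 9 + \left(\left(2 - 12 B\right) - 12\right)^{2} = 9 + \left(-10 - 12 B\right)^{2}$)
$\left(E{\left(H{\left(-5,3 \right)} \right)} - \frac{1186}{-904}\right)^{2} = \left(\left(9 + 4 \left(5 + 6 \left(-3\right)\right)^{2}\right) - \frac{1186}{-904}\right)^{2} = \left(\left(9 + 4 \left(5 - 18\right)^{2}\right) - - \frac{593}{452}\right)^{2} = \left(\left(9 + 4 \left(-13\right)^{2}\right) + \frac{593}{452}\right)^{2} = \left(\left(9 + 4 \cdot 169\right) + \frac{593}{452}\right)^{2} = \left(\left(9 + 676\right) + \frac{593}{452}\right)^{2} = \left(685 + \frac{593}{452}\right)^{2} = \left(\frac{310213}{452}\right)^{2} = \frac{96232105369}{204304}$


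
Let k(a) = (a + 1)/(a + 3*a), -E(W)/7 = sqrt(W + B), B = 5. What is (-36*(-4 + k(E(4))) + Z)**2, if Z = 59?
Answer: 1852321/49 ≈ 37803.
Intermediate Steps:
E(W) = -7*sqrt(5 + W) (E(W) = -7*sqrt(W + 5) = -7*sqrt(5 + W))
k(a) = (1 + a)/(4*a) (k(a) = (1 + a)/((4*a)) = (1 + a)*(1/(4*a)) = (1 + a)/(4*a))
(-36*(-4 + k(E(4))) + Z)**2 = (-36*(-4 + (1 - 7*sqrt(5 + 4))/(4*((-7*sqrt(5 + 4))))) + 59)**2 = (-36*(-4 + (1 - 7*sqrt(9))/(4*((-7*sqrt(9))))) + 59)**2 = (-36*(-4 + (1 - 7*3)/(4*((-7*3)))) + 59)**2 = (-36*(-4 + (1/4)*(1 - 21)/(-21)) + 59)**2 = (-36*(-4 + (1/4)*(-1/21)*(-20)) + 59)**2 = (-36*(-4 + 5/21) + 59)**2 = (-36*(-79/21) + 59)**2 = (948/7 + 59)**2 = (1361/7)**2 = 1852321/49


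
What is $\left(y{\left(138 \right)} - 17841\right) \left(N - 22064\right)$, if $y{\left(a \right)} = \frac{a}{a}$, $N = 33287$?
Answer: $-200218320$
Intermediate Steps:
$y{\left(a \right)} = 1$
$\left(y{\left(138 \right)} - 17841\right) \left(N - 22064\right) = \left(1 - 17841\right) \left(33287 - 22064\right) = \left(-17840\right) 11223 = -200218320$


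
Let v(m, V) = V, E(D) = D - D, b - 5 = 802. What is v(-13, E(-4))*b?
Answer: 0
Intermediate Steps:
b = 807 (b = 5 + 802 = 807)
E(D) = 0
v(-13, E(-4))*b = 0*807 = 0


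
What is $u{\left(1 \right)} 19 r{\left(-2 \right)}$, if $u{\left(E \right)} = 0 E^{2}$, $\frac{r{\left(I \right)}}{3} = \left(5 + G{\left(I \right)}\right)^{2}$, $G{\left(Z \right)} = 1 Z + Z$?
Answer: $0$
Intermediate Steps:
$G{\left(Z \right)} = 2 Z$ ($G{\left(Z \right)} = Z + Z = 2 Z$)
$r{\left(I \right)} = 3 \left(5 + 2 I\right)^{2}$
$u{\left(E \right)} = 0$
$u{\left(1 \right)} 19 r{\left(-2 \right)} = 0 \cdot 19 \cdot 3 \left(5 + 2 \left(-2\right)\right)^{2} = 0 \cdot 3 \left(5 - 4\right)^{2} = 0 \cdot 3 \cdot 1^{2} = 0 \cdot 3 \cdot 1 = 0 \cdot 3 = 0$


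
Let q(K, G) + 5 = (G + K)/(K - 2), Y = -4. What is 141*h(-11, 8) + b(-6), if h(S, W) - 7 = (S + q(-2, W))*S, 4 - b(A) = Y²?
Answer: 56235/2 ≈ 28118.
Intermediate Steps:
b(A) = -12 (b(A) = 4 - 1*(-4)² = 4 - 1*16 = 4 - 16 = -12)
q(K, G) = -5 + (G + K)/(-2 + K) (q(K, G) = -5 + (G + K)/(K - 2) = -5 + (G + K)/(-2 + K))
h(S, W) = 7 + S*(-9/2 + S - W/4) (h(S, W) = 7 + (S + (10 + W - 4*(-2))/(-2 - 2))*S = 7 + (S + (10 + W + 8)/(-4))*S = 7 + (S - (18 + W)/4)*S = 7 + (S + (-9/2 - W/4))*S = 7 + (-9/2 + S - W/4)*S = 7 + S*(-9/2 + S - W/4))
141*h(-11, 8) + b(-6) = 141*(7 + (-11)² - ¼*(-11)*(18 + 8)) - 12 = 141*(7 + 121 - ¼*(-11)*26) - 12 = 141*(7 + 121 + 143/2) - 12 = 141*(399/2) - 12 = 56259/2 - 12 = 56235/2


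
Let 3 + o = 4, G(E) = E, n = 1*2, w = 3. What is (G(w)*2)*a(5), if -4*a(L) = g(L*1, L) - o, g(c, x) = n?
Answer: -3/2 ≈ -1.5000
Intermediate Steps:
n = 2
g(c, x) = 2
o = 1 (o = -3 + 4 = 1)
a(L) = -1/4 (a(L) = -(2 - 1*1)/4 = -(2 - 1)/4 = -1/4*1 = -1/4)
(G(w)*2)*a(5) = (3*2)*(-1/4) = 6*(-1/4) = -3/2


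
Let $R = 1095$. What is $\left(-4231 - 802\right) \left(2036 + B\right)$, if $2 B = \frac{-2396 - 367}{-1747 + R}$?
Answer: $- \frac{13376239331}{1304} \approx -1.0258 \cdot 10^{7}$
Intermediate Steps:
$B = \frac{2763}{1304}$ ($B = \frac{\left(-2396 - 367\right) \frac{1}{-1747 + 1095}}{2} = \frac{\left(-2763\right) \frac{1}{-652}}{2} = \frac{\left(-2763\right) \left(- \frac{1}{652}\right)}{2} = \frac{1}{2} \cdot \frac{2763}{652} = \frac{2763}{1304} \approx 2.1189$)
$\left(-4231 - 802\right) \left(2036 + B\right) = \left(-4231 - 802\right) \left(2036 + \frac{2763}{1304}\right) = \left(-5033\right) \frac{2657707}{1304} = - \frac{13376239331}{1304}$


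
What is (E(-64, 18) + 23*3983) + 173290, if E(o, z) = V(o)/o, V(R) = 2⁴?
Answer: 1059595/4 ≈ 2.6490e+5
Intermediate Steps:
V(R) = 16
E(o, z) = 16/o
(E(-64, 18) + 23*3983) + 173290 = (16/(-64) + 23*3983) + 173290 = (16*(-1/64) + 91609) + 173290 = (-¼ + 91609) + 173290 = 366435/4 + 173290 = 1059595/4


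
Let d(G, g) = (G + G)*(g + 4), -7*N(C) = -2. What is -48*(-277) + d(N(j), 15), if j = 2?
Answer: 93148/7 ≈ 13307.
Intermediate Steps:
N(C) = 2/7 (N(C) = -⅐*(-2) = 2/7)
d(G, g) = 2*G*(4 + g) (d(G, g) = (2*G)*(4 + g) = 2*G*(4 + g))
-48*(-277) + d(N(j), 15) = -48*(-277) + 2*(2/7)*(4 + 15) = 13296 + 2*(2/7)*19 = 13296 + 76/7 = 93148/7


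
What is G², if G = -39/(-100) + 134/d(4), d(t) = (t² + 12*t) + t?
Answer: 16104169/2890000 ≈ 5.5724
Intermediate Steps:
d(t) = t² + 13*t
G = 4013/1700 (G = -39/(-100) + 134/((4*(13 + 4))) = -39*(-1/100) + 134/((4*17)) = 39/100 + 134/68 = 39/100 + 134*(1/68) = 39/100 + 67/34 = 4013/1700 ≈ 2.3606)
G² = (4013/1700)² = 16104169/2890000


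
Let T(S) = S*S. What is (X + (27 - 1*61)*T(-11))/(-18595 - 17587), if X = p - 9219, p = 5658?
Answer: 7675/36182 ≈ 0.21212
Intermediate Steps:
T(S) = S²
X = -3561 (X = 5658 - 9219 = -3561)
(X + (27 - 1*61)*T(-11))/(-18595 - 17587) = (-3561 + (27 - 1*61)*(-11)²)/(-18595 - 17587) = (-3561 + (27 - 61)*121)/(-36182) = (-3561 - 34*121)*(-1/36182) = (-3561 - 4114)*(-1/36182) = -7675*(-1/36182) = 7675/36182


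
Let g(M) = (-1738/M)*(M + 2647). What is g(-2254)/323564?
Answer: 341517/364656628 ≈ 0.00093654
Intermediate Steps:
g(M) = -1738*(2647 + M)/M (g(M) = (-1738/M)*(2647 + M) = -1738*(2647 + M)/M)
g(-2254)/323564 = (-1738 - 4600486/(-2254))/323564 = (-1738 - 4600486*(-1/2254))*(1/323564) = (-1738 + 2300243/1127)*(1/323564) = (341517/1127)*(1/323564) = 341517/364656628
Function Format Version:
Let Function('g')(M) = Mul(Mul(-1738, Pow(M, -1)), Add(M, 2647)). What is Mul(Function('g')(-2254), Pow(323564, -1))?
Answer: Rational(341517, 364656628) ≈ 0.00093654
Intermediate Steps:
Function('g')(M) = Mul(-1738, Pow(M, -1), Add(2647, M)) (Function('g')(M) = Mul(Mul(-1738, Pow(M, -1)), Add(2647, M)) = Mul(-1738, Pow(M, -1), Add(2647, M)))
Mul(Function('g')(-2254), Pow(323564, -1)) = Mul(Add(-1738, Mul(-4600486, Pow(-2254, -1))), Pow(323564, -1)) = Mul(Add(-1738, Mul(-4600486, Rational(-1, 2254))), Rational(1, 323564)) = Mul(Add(-1738, Rational(2300243, 1127)), Rational(1, 323564)) = Mul(Rational(341517, 1127), Rational(1, 323564)) = Rational(341517, 364656628)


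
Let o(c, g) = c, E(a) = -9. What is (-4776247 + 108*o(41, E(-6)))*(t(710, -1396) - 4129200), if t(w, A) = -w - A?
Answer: 19700521546966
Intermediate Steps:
t(w, A) = -A - w
(-4776247 + 108*o(41, E(-6)))*(t(710, -1396) - 4129200) = (-4776247 + 108*41)*((-1*(-1396) - 1*710) - 4129200) = (-4776247 + 4428)*((1396 - 710) - 4129200) = -4771819*(686 - 4129200) = -4771819*(-4128514) = 19700521546966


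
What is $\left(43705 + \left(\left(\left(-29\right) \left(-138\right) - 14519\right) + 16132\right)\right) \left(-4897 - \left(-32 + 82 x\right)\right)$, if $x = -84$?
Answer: $99774360$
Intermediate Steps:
$\left(43705 + \left(\left(\left(-29\right) \left(-138\right) - 14519\right) + 16132\right)\right) \left(-4897 - \left(-32 + 82 x\right)\right) = \left(43705 + \left(\left(\left(-29\right) \left(-138\right) - 14519\right) + 16132\right)\right) \left(-4897 + \left(\left(-82\right) \left(-84\right) + 32\right)\right) = \left(43705 + \left(\left(4002 - 14519\right) + 16132\right)\right) \left(-4897 + \left(6888 + 32\right)\right) = \left(43705 + \left(-10517 + 16132\right)\right) \left(-4897 + 6920\right) = \left(43705 + 5615\right) 2023 = 49320 \cdot 2023 = 99774360$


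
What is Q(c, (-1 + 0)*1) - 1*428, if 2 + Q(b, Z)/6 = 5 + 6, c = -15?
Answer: -374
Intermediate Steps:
Q(b, Z) = 54 (Q(b, Z) = -12 + 6*(5 + 6) = -12 + 6*11 = -12 + 66 = 54)
Q(c, (-1 + 0)*1) - 1*428 = 54 - 1*428 = 54 - 428 = -374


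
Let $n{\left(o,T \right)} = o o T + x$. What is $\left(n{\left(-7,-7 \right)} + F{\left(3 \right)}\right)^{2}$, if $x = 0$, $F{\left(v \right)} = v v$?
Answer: $111556$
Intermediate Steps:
$F{\left(v \right)} = v^{2}$
$n{\left(o,T \right)} = T o^{2}$ ($n{\left(o,T \right)} = o o T + 0 = o^{2} T + 0 = T o^{2} + 0 = T o^{2}$)
$\left(n{\left(-7,-7 \right)} + F{\left(3 \right)}\right)^{2} = \left(- 7 \left(-7\right)^{2} + 3^{2}\right)^{2} = \left(\left(-7\right) 49 + 9\right)^{2} = \left(-343 + 9\right)^{2} = \left(-334\right)^{2} = 111556$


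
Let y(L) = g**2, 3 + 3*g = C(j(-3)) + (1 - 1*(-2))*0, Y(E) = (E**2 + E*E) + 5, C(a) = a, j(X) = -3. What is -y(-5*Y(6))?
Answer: -4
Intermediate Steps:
Y(E) = 5 + 2*E**2 (Y(E) = (E**2 + E**2) + 5 = 2*E**2 + 5 = 5 + 2*E**2)
g = -2 (g = -1 + (-3 + (1 - 1*(-2))*0)/3 = -1 + (-3 + (1 + 2)*0)/3 = -1 + (-3 + 3*0)/3 = -1 + (-3 + 0)/3 = -1 + (1/3)*(-3) = -1 - 1 = -2)
y(L) = 4 (y(L) = (-2)**2 = 4)
-y(-5*Y(6)) = -1*4 = -4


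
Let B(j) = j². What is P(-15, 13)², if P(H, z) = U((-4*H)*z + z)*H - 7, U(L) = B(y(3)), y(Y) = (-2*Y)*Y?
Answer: 23687689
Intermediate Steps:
y(Y) = -2*Y²
U(L) = 324 (U(L) = (-2*3²)² = (-2*9)² = (-18)² = 324)
P(H, z) = -7 + 324*H (P(H, z) = 324*H - 7 = -7 + 324*H)
P(-15, 13)² = (-7 + 324*(-15))² = (-7 - 4860)² = (-4867)² = 23687689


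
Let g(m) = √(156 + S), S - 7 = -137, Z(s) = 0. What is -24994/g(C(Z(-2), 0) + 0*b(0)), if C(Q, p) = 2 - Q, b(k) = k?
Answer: -12497*√26/13 ≈ -4901.7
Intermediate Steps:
S = -130 (S = 7 - 137 = -130)
g(m) = √26 (g(m) = √(156 - 130) = √26)
-24994/g(C(Z(-2), 0) + 0*b(0)) = -24994*√26/26 = -12497*√26/13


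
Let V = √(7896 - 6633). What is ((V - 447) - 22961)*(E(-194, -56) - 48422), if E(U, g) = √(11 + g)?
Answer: (23408 - √1263)*(48422 - 3*I*√5) ≈ 1.1317e+9 - 1.5679e+5*I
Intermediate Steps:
V = √1263 ≈ 35.539
((V - 447) - 22961)*(E(-194, -56) - 48422) = ((√1263 - 447) - 22961)*(√(11 - 56) - 48422) = ((-447 + √1263) - 22961)*(√(-45) - 48422) = (-23408 + √1263)*(3*I*√5 - 48422) = (-23408 + √1263)*(-48422 + 3*I*√5) = (-48422 + 3*I*√5)*(-23408 + √1263)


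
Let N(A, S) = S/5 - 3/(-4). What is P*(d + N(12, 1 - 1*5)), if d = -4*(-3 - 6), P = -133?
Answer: -95627/20 ≈ -4781.4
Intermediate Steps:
N(A, S) = ¾ + S/5 (N(A, S) = S*(⅕) - 3*(-¼) = S/5 + ¾ = ¾ + S/5)
d = 36 (d = -4*(-9) = 36)
P*(d + N(12, 1 - 1*5)) = -133*(36 + (¾ + (1 - 1*5)/5)) = -133*(36 + (¾ + (1 - 5)/5)) = -133*(36 + (¾ + (⅕)*(-4))) = -133*(36 + (¾ - ⅘)) = -133*(36 - 1/20) = -133*719/20 = -95627/20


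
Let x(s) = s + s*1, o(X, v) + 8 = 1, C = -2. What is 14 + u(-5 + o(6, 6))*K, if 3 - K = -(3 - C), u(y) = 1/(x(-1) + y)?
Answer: 94/7 ≈ 13.429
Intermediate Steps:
o(X, v) = -7 (o(X, v) = -8 + 1 = -7)
x(s) = 2*s (x(s) = s + s = 2*s)
u(y) = 1/(-2 + y) (u(y) = 1/(2*(-1) + y) = 1/(-2 + y))
K = 8 (K = 3 - (-1)*(3 - 1*(-2)) = 3 - (-1)*(3 + 2) = 3 - (-1)*5 = 3 - 1*(-5) = 3 + 5 = 8)
14 + u(-5 + o(6, 6))*K = 14 + 8/(-2 + (-5 - 7)) = 14 + 8/(-2 - 12) = 14 + 8/(-14) = 14 - 1/14*8 = 14 - 4/7 = 94/7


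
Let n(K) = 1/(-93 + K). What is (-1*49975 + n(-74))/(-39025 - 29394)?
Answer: 439254/601367 ≈ 0.73043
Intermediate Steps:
(-1*49975 + n(-74))/(-39025 - 29394) = (-1*49975 + 1/(-93 - 74))/(-39025 - 29394) = (-49975 + 1/(-167))/(-68419) = (-49975 - 1/167)*(-1/68419) = -8345826/167*(-1/68419) = 439254/601367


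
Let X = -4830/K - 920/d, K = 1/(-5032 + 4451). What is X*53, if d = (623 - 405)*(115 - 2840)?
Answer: 8835316941826/59405 ≈ 1.4873e+8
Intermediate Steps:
K = -1/581 (K = 1/(-581) = -1/581 ≈ -0.0017212)
d = -594050 (d = 218*(-2725) = -594050)
X = 166704093242/59405 (X = -4830/(-1/581) - 920/(-594050) = -4830*(-581) - 920*(-1/594050) = 2806230 + 92/59405 = 166704093242/59405 ≈ 2.8062e+6)
X*53 = (166704093242/59405)*53 = 8835316941826/59405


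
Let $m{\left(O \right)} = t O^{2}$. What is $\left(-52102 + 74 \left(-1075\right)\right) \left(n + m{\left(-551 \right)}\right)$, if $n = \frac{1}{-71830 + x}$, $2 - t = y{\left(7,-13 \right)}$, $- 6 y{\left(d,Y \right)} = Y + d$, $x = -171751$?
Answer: $- \frac{9735854344317360}{243581} \approx -3.997 \cdot 10^{10}$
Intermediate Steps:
$y{\left(d,Y \right)} = - \frac{Y}{6} - \frac{d}{6}$ ($y{\left(d,Y \right)} = - \frac{Y + d}{6} = - \frac{Y}{6} - \frac{d}{6}$)
$t = 1$ ($t = 2 - \left(\left(- \frac{1}{6}\right) \left(-13\right) - \frac{7}{6}\right) = 2 - \left(\frac{13}{6} - \frac{7}{6}\right) = 2 - 1 = 1$)
$n = - \frac{1}{243581}$ ($n = \frac{1}{-71830 - 171751} = \frac{1}{-243581} = - \frac{1}{243581} \approx -4.1054 \cdot 10^{-6}$)
$m{\left(O \right)} = O^{2}$ ($m{\left(O \right)} = 1 O^{2} = O^{2}$)
$\left(-52102 + 74 \left(-1075\right)\right) \left(n + m{\left(-551 \right)}\right) = \left(-52102 + 74 \left(-1075\right)\right) \left(- \frac{1}{243581} + \left(-551\right)^{2}\right) = \left(-52102 - 79550\right) \left(- \frac{1}{243581} + 303601\right) = \left(-131652\right) \frac{73951435180}{243581} = - \frac{9735854344317360}{243581}$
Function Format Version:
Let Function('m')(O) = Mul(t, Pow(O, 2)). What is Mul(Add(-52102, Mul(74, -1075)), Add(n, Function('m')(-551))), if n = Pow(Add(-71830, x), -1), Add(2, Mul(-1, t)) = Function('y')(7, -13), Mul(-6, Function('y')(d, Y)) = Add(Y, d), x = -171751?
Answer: Rational(-9735854344317360, 243581) ≈ -3.9970e+10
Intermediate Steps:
Function('y')(d, Y) = Add(Mul(Rational(-1, 6), Y), Mul(Rational(-1, 6), d)) (Function('y')(d, Y) = Mul(Rational(-1, 6), Add(Y, d)) = Add(Mul(Rational(-1, 6), Y), Mul(Rational(-1, 6), d)))
t = 1 (t = Add(2, Mul(-1, Add(Mul(Rational(-1, 6), -13), Mul(Rational(-1, 6), 7)))) = Add(2, Mul(-1, Add(Rational(13, 6), Rational(-7, 6)))) = Add(2, Mul(-1, 1)) = Add(2, -1) = 1)
n = Rational(-1, 243581) (n = Pow(Add(-71830, -171751), -1) = Pow(-243581, -1) = Rational(-1, 243581) ≈ -4.1054e-6)
Function('m')(O) = Pow(O, 2) (Function('m')(O) = Mul(1, Pow(O, 2)) = Pow(O, 2))
Mul(Add(-52102, Mul(74, -1075)), Add(n, Function('m')(-551))) = Mul(Add(-52102, Mul(74, -1075)), Add(Rational(-1, 243581), Pow(-551, 2))) = Mul(Add(-52102, -79550), Add(Rational(-1, 243581), 303601)) = Mul(-131652, Rational(73951435180, 243581)) = Rational(-9735854344317360, 243581)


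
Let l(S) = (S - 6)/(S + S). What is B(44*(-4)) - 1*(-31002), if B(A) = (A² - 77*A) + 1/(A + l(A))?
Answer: 2332743874/30885 ≈ 75530.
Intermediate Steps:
l(S) = (-6 + S)/(2*S) (l(S) = (-6 + S)/((2*S)) = (-6 + S)*(1/(2*S)) = (-6 + S)/(2*S))
B(A) = A² + 1/(A + (-6 + A)/(2*A)) - 77*A (B(A) = (A² - 77*A) + 1/(A + (-6 + A)/(2*A)) = A² + 1/(A + (-6 + A)/(2*A)) - 77*A)
B(44*(-4)) - 1*(-31002) = (44*(-4))*(464 - 153*(44*(-4))² - 3652*(-4) + 2*(44*(-4))³)/(-6 + 44*(-4) + 2*(44*(-4))²) - 1*(-31002) = -176*(464 - 153*(-176)² - 83*(-176) + 2*(-176)³)/(-6 - 176 + 2*(-176)²) + 31002 = -176*(464 - 153*30976 + 14608 + 2*(-5451776))/(-6 - 176 + 2*30976) + 31002 = -176*(464 - 4739328 + 14608 - 10903552)/(-6 - 176 + 61952) + 31002 = -176*(-15627808)/61770 + 31002 = -176*1/61770*(-15627808) + 31002 = 1375247104/30885 + 31002 = 2332743874/30885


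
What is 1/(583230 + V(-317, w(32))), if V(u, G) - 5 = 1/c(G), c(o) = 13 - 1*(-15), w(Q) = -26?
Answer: 28/16330581 ≈ 1.7146e-6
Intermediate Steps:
c(o) = 28 (c(o) = 13 + 15 = 28)
V(u, G) = 141/28 (V(u, G) = 5 + 1/28 = 141/28)
1/(583230 + V(-317, w(32))) = 1/(583230 + 141/28) = 1/(16330581/28) = 28/16330581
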